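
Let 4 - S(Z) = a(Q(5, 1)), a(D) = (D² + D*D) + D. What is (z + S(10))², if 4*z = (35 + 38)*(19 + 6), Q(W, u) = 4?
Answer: 2879809/16 ≈ 1.7999e+5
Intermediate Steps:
a(D) = D + 2*D² (a(D) = (D² + D²) + D = 2*D² + D = D + 2*D²)
S(Z) = -32 (S(Z) = 4 - 4*(1 + 2*4) = 4 - 4*(1 + 8) = 4 - 4*9 = 4 - 1*36 = 4 - 36 = -32)
z = 1825/4 (z = ((35 + 38)*(19 + 6))/4 = (73*25)/4 = (¼)*1825 = 1825/4 ≈ 456.25)
(z + S(10))² = (1825/4 - 32)² = (1697/4)² = 2879809/16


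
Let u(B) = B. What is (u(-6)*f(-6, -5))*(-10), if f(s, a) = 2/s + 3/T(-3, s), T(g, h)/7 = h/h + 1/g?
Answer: 130/7 ≈ 18.571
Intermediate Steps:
T(g, h) = 7 + 7/g (T(g, h) = 7*(h/h + 1/g) = 7*(1 + 1/g) = 7 + 7/g)
f(s, a) = 9/14 + 2/s (f(s, a) = 2/s + 3/(7 + 7/(-3)) = 2/s + 3/(7 + 7*(-1/3)) = 2/s + 3/(7 - 7/3) = 2/s + 3/(14/3) = 2/s + 3*(3/14) = 2/s + 9/14 = 9/14 + 2/s)
(u(-6)*f(-6, -5))*(-10) = -6*(9/14 + 2/(-6))*(-10) = -6*(9/14 + 2*(-1/6))*(-10) = -6*(9/14 - 1/3)*(-10) = -6*13/42*(-10) = -13/7*(-10) = 130/7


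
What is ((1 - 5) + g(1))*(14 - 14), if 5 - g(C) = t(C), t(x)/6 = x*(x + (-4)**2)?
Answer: 0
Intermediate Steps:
t(x) = 6*x*(16 + x) (t(x) = 6*(x*(x + (-4)**2)) = 6*(x*(x + 16)) = 6*(x*(16 + x)) = 6*x*(16 + x))
g(C) = 5 - 6*C*(16 + C)
((1 - 5) + g(1))*(14 - 14) = ((1 - 5) + (5 - 6*1*(16 + 1)))*(14 - 14) = (-4 + (5 - 6*1*17))*0 = (-4 + (5 - 102))*0 = (-4 - 97)*0 = -101*0 = 0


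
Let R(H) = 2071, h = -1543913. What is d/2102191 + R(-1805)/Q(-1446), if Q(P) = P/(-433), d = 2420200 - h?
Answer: 1890857171311/3039768186 ≈ 622.04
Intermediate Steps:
d = 3964113 (d = 2420200 - 1*(-1543913) = 2420200 + 1543913 = 3964113)
Q(P) = -P/433 (Q(P) = P*(-1/433) = -P/433)
d/2102191 + R(-1805)/Q(-1446) = 3964113/2102191 + 2071/((-1/433*(-1446))) = 3964113*(1/2102191) + 2071/(1446/433) = 3964113/2102191 + 2071*(433/1446) = 3964113/2102191 + 896743/1446 = 1890857171311/3039768186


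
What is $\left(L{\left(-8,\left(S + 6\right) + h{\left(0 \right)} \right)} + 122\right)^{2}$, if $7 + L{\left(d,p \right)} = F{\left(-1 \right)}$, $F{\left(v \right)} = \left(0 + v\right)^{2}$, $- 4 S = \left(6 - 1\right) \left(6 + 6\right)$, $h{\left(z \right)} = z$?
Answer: $13456$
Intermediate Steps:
$S = -15$ ($S = - \frac{\left(6 - 1\right) \left(6 + 6\right)}{4} = - \frac{5 \cdot 12}{4} = \left(- \frac{1}{4}\right) 60 = -15$)
$F{\left(v \right)} = v^{2}$
$L{\left(d,p \right)} = -6$ ($L{\left(d,p \right)} = -7 + \left(-1\right)^{2} = -7 + 1 = -6$)
$\left(L{\left(-8,\left(S + 6\right) + h{\left(0 \right)} \right)} + 122\right)^{2} = \left(-6 + 122\right)^{2} = 116^{2} = 13456$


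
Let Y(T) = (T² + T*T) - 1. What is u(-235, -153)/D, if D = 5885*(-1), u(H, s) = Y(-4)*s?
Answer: 4743/5885 ≈ 0.80595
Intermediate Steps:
Y(T) = -1 + 2*T² (Y(T) = (T² + T²) - 1 = 2*T² - 1 = -1 + 2*T²)
u(H, s) = 31*s (u(H, s) = (-1 + 2*(-4)²)*s = (-1 + 2*16)*s = (-1 + 32)*s = 31*s)
D = -5885
u(-235, -153)/D = (31*(-153))/(-5885) = -4743*(-1/5885) = 4743/5885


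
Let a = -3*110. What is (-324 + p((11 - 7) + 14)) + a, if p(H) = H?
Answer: -636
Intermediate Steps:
a = -330
(-324 + p((11 - 7) + 14)) + a = (-324 + ((11 - 7) + 14)) - 330 = (-324 + (4 + 14)) - 330 = (-324 + 18) - 330 = -306 - 330 = -636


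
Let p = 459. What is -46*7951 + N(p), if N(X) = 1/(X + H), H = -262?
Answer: -72051961/197 ≈ -3.6575e+5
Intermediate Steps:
N(X) = 1/(-262 + X) (N(X) = 1/(X - 262) = 1/(-262 + X))
-46*7951 + N(p) = -46*7951 + 1/(-262 + 459) = -365746 + 1/197 = -72051961/197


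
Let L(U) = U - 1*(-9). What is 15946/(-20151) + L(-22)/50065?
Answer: -798598453/1008859815 ≈ -0.79158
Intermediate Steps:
L(U) = 9 + U (L(U) = U + 9 = 9 + U)
15946/(-20151) + L(-22)/50065 = 15946/(-20151) + (9 - 22)/50065 = 15946*(-1/20151) - 13*1/50065 = -15946/20151 - 13/50065 = -798598453/1008859815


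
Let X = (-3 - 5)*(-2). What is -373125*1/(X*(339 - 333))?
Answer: -124375/32 ≈ -3886.7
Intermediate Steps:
X = 16 (X = -8*(-2) = 16)
-373125*1/(X*(339 - 333)) = -373125*1/(16*(339 - 333)) = -373125/(6*16) = -373125/96 = -373125*1/96 = -124375/32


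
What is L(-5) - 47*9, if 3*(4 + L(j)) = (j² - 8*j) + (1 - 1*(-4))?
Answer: -1211/3 ≈ -403.67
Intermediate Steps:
L(j) = -7/3 - 8*j/3 + j²/3 (L(j) = -4 + ((j² - 8*j) + (1 - 1*(-4)))/3 = -4 + ((j² - 8*j) + (1 + 4))/3 = -4 + ((j² - 8*j) + 5)/3 = -4 + (5 + j² - 8*j)/3 = -4 + (5/3 - 8*j/3 + j²/3) = -7/3 - 8*j/3 + j²/3)
L(-5) - 47*9 = (-7/3 - 8/3*(-5) + (⅓)*(-5)²) - 47*9 = (-7/3 + 40/3 + (⅓)*25) - 423 = (-7/3 + 40/3 + 25/3) - 423 = 58/3 - 423 = -1211/3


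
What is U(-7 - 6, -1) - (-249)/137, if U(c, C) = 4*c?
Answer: -6875/137 ≈ -50.182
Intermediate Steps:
U(-7 - 6, -1) - (-249)/137 = 4*(-7 - 6) - (-249)/137 = 4*(-13) - (-249)/137 = -52 - 1*(-249/137) = -52 + 249/137 = -6875/137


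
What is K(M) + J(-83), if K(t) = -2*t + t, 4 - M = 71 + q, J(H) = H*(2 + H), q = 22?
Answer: 6812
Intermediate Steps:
M = -89 (M = 4 - (71 + 22) = 4 - 1*93 = 4 - 93 = -89)
K(t) = -t
K(M) + J(-83) = -1*(-89) - 83*(2 - 83) = 89 - 83*(-81) = 89 + 6723 = 6812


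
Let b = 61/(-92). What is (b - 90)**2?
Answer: 69572281/8464 ≈ 8219.8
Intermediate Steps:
b = -61/92 (b = 61*(-1/92) = -61/92 ≈ -0.66304)
(b - 90)**2 = (-61/92 - 90)**2 = (-8341/92)**2 = 69572281/8464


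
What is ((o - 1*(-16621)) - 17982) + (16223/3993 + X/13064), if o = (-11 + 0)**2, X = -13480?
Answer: -8065741606/6520569 ≈ -1237.0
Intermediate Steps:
o = 121 (o = (-11)**2 = 121)
((o - 1*(-16621)) - 17982) + (16223/3993 + X/13064) = ((121 - 1*(-16621)) - 17982) + (16223/3993 - 13480/13064) = ((121 + 16621) - 17982) + (16223*(1/3993) - 13480*1/13064) = (16742 - 17982) + (16223/3993 - 1685/1633) = -1240 + 19763954/6520569 = -8065741606/6520569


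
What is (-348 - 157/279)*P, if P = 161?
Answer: -15657089/279 ≈ -56119.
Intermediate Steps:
(-348 - 157/279)*P = (-348 - 157/279)*161 = -97249/279*161 = -15657089/279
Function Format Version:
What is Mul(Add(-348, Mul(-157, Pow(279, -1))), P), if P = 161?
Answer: Rational(-15657089, 279) ≈ -56119.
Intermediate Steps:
Mul(Add(-348, Mul(-157, Pow(279, -1))), P) = Mul(Add(-348, Mul(-157, Pow(279, -1))), 161) = Mul(Add(-348, Mul(-157, Rational(1, 279))), 161) = Mul(Add(-348, Rational(-157, 279)), 161) = Mul(Rational(-97249, 279), 161) = Rational(-15657089, 279)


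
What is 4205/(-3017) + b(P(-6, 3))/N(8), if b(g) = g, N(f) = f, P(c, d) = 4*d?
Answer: 641/6034 ≈ 0.10623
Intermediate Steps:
4205/(-3017) + b(P(-6, 3))/N(8) = 4205/(-3017) + (4*3)/8 = 4205*(-1/3017) + 12*(⅛) = -4205/3017 + 3/2 = 641/6034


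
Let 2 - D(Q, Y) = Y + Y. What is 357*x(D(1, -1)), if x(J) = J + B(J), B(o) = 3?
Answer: 2499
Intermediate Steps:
D(Q, Y) = 2 - 2*Y (D(Q, Y) = 2 - (Y + Y) = 2 - 2*Y)
x(J) = 3 + J (x(J) = J + 3 = 3 + J)
357*x(D(1, -1)) = 357*(3 + (2 - 2*(-1))) = 357*(3 + (2 + 2)) = 357*(3 + 4) = 357*7 = 2499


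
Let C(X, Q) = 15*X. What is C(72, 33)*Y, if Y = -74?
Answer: -79920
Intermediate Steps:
C(72, 33)*Y = (15*72)*(-74) = 1080*(-74) = -79920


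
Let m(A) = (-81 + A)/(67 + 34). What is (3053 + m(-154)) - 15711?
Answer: -1278693/101 ≈ -12660.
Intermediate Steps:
m(A) = -81/101 + A/101 (m(A) = (-81 + A)/101 = (-81 + A)*(1/101) = -81/101 + A/101)
(3053 + m(-154)) - 15711 = (3053 + (-81/101 + (1/101)*(-154))) - 15711 = (3053 + (-81/101 - 154/101)) - 15711 = (3053 - 235/101) - 15711 = 308118/101 - 15711 = -1278693/101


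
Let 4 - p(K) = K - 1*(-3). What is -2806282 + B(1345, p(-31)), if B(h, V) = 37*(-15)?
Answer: -2806837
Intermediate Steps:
p(K) = 1 - K (p(K) = 4 - (K - 1*(-3)) = 4 - (K + 3) = 4 - (3 + K) = 4 + (-3 - K) = 1 - K)
B(h, V) = -555
-2806282 + B(1345, p(-31)) = -2806282 - 555 = -2806837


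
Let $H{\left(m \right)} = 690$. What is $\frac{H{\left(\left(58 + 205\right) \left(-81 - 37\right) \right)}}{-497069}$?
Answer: $- \frac{690}{497069} \approx -0.0013881$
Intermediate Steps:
$\frac{H{\left(\left(58 + 205\right) \left(-81 - 37\right) \right)}}{-497069} = \frac{690}{-497069} = 690 \left(- \frac{1}{497069}\right) = - \frac{690}{497069}$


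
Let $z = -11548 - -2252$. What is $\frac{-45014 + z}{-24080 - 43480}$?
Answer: $\frac{5431}{6756} \approx 0.80388$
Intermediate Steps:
$z = -9296$ ($z = -11548 + 2252 = -9296$)
$\frac{-45014 + z}{-24080 - 43480} = \frac{-45014 - 9296}{-24080 - 43480} = - \frac{54310}{-67560} = \left(-54310\right) \left(- \frac{1}{67560}\right) = \frac{5431}{6756}$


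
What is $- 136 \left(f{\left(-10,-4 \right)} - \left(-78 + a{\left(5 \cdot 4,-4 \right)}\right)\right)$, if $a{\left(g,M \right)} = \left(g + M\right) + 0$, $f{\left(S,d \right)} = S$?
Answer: $-7072$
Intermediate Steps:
$a{\left(g,M \right)} = M + g$ ($a{\left(g,M \right)} = \left(M + g\right) + 0 = M + g$)
$- 136 \left(f{\left(-10,-4 \right)} - \left(-78 + a{\left(5 \cdot 4,-4 \right)}\right)\right) = - 136 \left(-10 + \left(78 - \left(-4 + 5 \cdot 4\right)\right)\right) = - 136 \left(-10 + \left(78 - \left(-4 + 20\right)\right)\right) = - 136 \left(-10 + \left(78 - 16\right)\right) = - 136 \left(-10 + 62\right) = \left(-136\right) 52 = -7072$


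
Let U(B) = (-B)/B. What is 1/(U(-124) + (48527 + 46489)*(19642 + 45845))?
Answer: 1/6222312791 ≈ 1.6071e-10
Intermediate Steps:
U(B) = -1
1/(U(-124) + (48527 + 46489)*(19642 + 45845)) = 1/(-1 + (48527 + 46489)*(19642 + 45845)) = 1/(-1 + 95016*65487) = 1/(-1 + 6222312792) = 1/6222312791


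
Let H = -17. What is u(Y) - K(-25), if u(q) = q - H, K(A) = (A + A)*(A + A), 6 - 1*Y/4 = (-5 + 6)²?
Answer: -2463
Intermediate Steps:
Y = 20 (Y = 24 - 4*(-5 + 6)² = 24 - 4*1² = 24 - 4*1 = 24 - 4 = 20)
K(A) = 4*A² (K(A) = (2*A)*(2*A) = 4*A²)
u(q) = 17 + q (u(q) = q - 1*(-17) = q + 17 = 17 + q)
u(Y) - K(-25) = (17 + 20) - 4*(-25)² = 37 - 4*625 = 37 - 1*2500 = 37 - 2500 = -2463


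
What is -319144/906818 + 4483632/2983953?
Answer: 518921251124/450983715259 ≈ 1.1506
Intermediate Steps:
-319144/906818 + 4483632/2983953 = -319144*1/906818 + 4483632*(1/2983953) = -159572/453409 + 1494544/994651 = 518921251124/450983715259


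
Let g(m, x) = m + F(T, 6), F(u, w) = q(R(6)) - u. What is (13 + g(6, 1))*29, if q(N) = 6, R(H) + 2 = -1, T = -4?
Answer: 841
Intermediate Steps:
R(H) = -3 (R(H) = -2 - 1 = -3)
F(u, w) = 6 - u
g(m, x) = 10 + m (g(m, x) = m + (6 - 1*(-4)) = m + (6 + 4) = m + 10 = 10 + m)
(13 + g(6, 1))*29 = (13 + (10 + 6))*29 = (13 + 16)*29 = 29*29 = 841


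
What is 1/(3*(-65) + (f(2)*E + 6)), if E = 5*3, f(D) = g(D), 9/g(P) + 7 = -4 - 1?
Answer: -4/801 ≈ -0.0049938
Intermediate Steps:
g(P) = -¾ (g(P) = 9/(-7 + (-4 - 1)) = 9/(-7 - 5) = 9/(-12) = 9*(-1/12) = -¾)
f(D) = -¾
E = 15
1/(3*(-65) + (f(2)*E + 6)) = 1/(3*(-65) + (-¾*15 + 6)) = 1/(-195 + (-45/4 + 6)) = 1/(-195 - 21/4) = 1/(-801/4) = -4/801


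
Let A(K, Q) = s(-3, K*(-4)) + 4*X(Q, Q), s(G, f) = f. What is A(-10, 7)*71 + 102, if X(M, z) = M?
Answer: 4930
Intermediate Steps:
A(K, Q) = -4*K + 4*Q (A(K, Q) = K*(-4) + 4*Q = -4*K + 4*Q)
A(-10, 7)*71 + 102 = (-4*(-10) + 4*7)*71 + 102 = (40 + 28)*71 + 102 = 68*71 + 102 = 4828 + 102 = 4930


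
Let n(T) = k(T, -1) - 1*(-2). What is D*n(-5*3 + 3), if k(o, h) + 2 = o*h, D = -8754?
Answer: -105048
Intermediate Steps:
k(o, h) = -2 + h*o (k(o, h) = -2 + o*h = -2 + h*o)
n(T) = -T (n(T) = (-2 - T) - 1*(-2) = (-2 - T) + 2 = -T)
D*n(-5*3 + 3) = -(-8754)*(-5*3 + 3) = -(-8754)*(-15 + 3) = -(-8754)*(-12) = -8754*12 = -105048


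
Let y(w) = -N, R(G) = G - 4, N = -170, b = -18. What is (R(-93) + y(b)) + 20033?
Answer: 20106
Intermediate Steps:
R(G) = -4 + G
y(w) = 170 (y(w) = -1*(-170) = 170)
(R(-93) + y(b)) + 20033 = ((-4 - 93) + 170) + 20033 = (-97 + 170) + 20033 = 73 + 20033 = 20106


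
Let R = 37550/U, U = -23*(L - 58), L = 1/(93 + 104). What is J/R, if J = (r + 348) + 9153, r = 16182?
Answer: 269954013/295894 ≈ 912.33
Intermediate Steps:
L = 1/197 ≈ 0.0050761
U = 262775/197 (U = -23*(1/197 - 58) = -23*(-11425/197) = 262775/197 ≈ 1333.9)
J = 25683 (J = (16182 + 348) + 9153 = 16530 + 9153 = 25683)
R = 295894/10511 (R = 37550/(262775/197) = 37550*(197/262775) = 295894/10511 ≈ 28.151)
J/R = 25683/(295894/10511) = 25683*(10511/295894) = 269954013/295894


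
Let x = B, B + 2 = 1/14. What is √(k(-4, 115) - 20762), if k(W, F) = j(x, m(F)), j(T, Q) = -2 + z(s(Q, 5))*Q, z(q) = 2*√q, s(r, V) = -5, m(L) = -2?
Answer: 2*√(-5191 - I*√5) ≈ 0.031036 - 144.1*I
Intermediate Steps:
B = -27/14 (B = -2 + 1/14 = -27/14 ≈ -1.9286)
x = -27/14 ≈ -1.9286
j(T, Q) = -2 + 2*I*Q*√5 (j(T, Q) = -2 + (2*√(-5))*Q = -2 + (2*(I*√5))*Q = -2 + (2*I*√5)*Q = -2 + 2*I*Q*√5)
k(W, F) = -2 - 4*I*√5 (k(W, F) = -2 + 2*I*(-2)*√5 = -2 - 4*I*√5)
√(k(-4, 115) - 20762) = √((-2 - 4*I*√5) - 20762) = √(-20764 - 4*I*√5)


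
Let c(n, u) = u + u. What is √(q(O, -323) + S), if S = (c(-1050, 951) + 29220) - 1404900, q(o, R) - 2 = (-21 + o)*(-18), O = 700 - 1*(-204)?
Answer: I*√1389670 ≈ 1178.8*I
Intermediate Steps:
c(n, u) = 2*u
O = 904 (O = 700 + 204 = 904)
q(o, R) = 380 - 18*o (q(o, R) = 2 + (-21 + o)*(-18) = 2 + (378 - 18*o) = 380 - 18*o)
S = -1373778 (S = (2*951 + 29220) - 1404900 = (1902 + 29220) - 1404900 = 31122 - 1404900 = -1373778)
√(q(O, -323) + S) = √((380 - 18*904) - 1373778) = √((380 - 16272) - 1373778) = √(-15892 - 1373778) = √(-1389670) = I*√1389670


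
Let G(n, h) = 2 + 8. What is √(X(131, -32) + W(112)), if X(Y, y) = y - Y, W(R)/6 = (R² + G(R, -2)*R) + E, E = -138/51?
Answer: √23641577/17 ≈ 286.02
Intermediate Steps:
G(n, h) = 10
E = -46/17 (E = -138*1/51 = -46/17 ≈ -2.7059)
W(R) = -276/17 + 6*R² + 60*R (W(R) = 6*((R² + 10*R) - 46/17) = 6*(-46/17 + R² + 10*R) = -276/17 + 6*R² + 60*R)
√(X(131, -32) + W(112)) = √((-32 - 1*131) + (-276/17 + 6*112² + 60*112)) = √((-32 - 131) + (-276/17 + 6*12544 + 6720)) = √(-163 + (-276/17 + 75264 + 6720)) = √(-163 + 1393452/17) = √(1390681/17) = √23641577/17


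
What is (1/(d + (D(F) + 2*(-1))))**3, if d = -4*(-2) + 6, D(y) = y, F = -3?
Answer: 1/729 ≈ 0.0013717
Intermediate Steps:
d = 14 (d = 8 + 6 = 14)
(1/(d + (D(F) + 2*(-1))))**3 = (1/(14 + (-3 + 2*(-1))))**3 = (1/(14 + (-3 - 2)))**3 = (1/(14 - 5))**3 = (1/9)**3 = 1/729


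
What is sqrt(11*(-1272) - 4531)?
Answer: I*sqrt(18523) ≈ 136.1*I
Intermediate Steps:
sqrt(11*(-1272) - 4531) = sqrt(-13992 - 4531) = sqrt(-18523) = I*sqrt(18523)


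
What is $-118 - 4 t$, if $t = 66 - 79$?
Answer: $-66$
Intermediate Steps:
$t = -13$
$-118 - 4 t = -118 - -52 = -118 + 52 = -66$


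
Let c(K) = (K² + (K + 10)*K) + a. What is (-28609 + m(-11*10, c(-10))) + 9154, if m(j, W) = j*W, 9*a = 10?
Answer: -275195/9 ≈ -30577.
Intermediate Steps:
a = 10/9 (a = (⅑)*10 = 10/9 ≈ 1.1111)
c(K) = 10/9 + K² + K*(10 + K) (c(K) = (K² + (K + 10)*K) + 10/9 = (K² + (10 + K)*K) + 10/9 = (K² + K*(10 + K)) + 10/9 = 10/9 + K² + K*(10 + K))
m(j, W) = W*j
(-28609 + m(-11*10, c(-10))) + 9154 = (-28609 + (10/9 + 2*(-10)² + 10*(-10))*(-11*10)) + 9154 = (-28609 + (10/9 + 2*100 - 100)*(-110)) + 9154 = (-28609 + (10/9 + 200 - 100)*(-110)) + 9154 = (-28609 + (910/9)*(-110)) + 9154 = (-28609 - 100100/9) + 9154 = -357581/9 + 9154 = -275195/9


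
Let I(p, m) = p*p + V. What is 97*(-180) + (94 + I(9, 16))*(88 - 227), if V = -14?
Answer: -39839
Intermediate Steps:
I(p, m) = -14 + p**2 (I(p, m) = p*p - 14 = p**2 - 14 = -14 + p**2)
97*(-180) + (94 + I(9, 16))*(88 - 227) = 97*(-180) + (94 + (-14 + 9**2))*(88 - 227) = -17460 + (94 + (-14 + 81))*(-139) = -17460 + (94 + 67)*(-139) = -17460 + 161*(-139) = -17460 - 22379 = -39839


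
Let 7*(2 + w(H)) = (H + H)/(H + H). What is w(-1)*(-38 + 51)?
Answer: -169/7 ≈ -24.143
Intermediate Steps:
w(H) = -13/7 (w(H) = -2 + ((H + H)/(H + H))/7 = -2 + ((2*H)/((2*H)))/7 = -2 + ((2*H)*(1/(2*H)))/7 = -2 + (⅐)*1 = -2 + ⅐ = -13/7)
w(-1)*(-38 + 51) = -13*(-38 + 51)/7 = -13/7*13 = -169/7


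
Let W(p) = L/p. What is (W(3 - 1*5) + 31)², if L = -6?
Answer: 1156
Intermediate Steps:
W(p) = -6/p
(W(3 - 1*5) + 31)² = (-6/(3 - 1*5) + 31)² = (-6/(3 - 5) + 31)² = (-6/(-2) + 31)² = (-6*(-½) + 31)² = (3 + 31)² = 34² = 1156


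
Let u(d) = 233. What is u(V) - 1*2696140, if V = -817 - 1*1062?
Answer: -2695907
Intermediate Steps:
V = -1879 (V = -817 - 1062 = -1879)
u(V) - 1*2696140 = 233 - 1*2696140 = 233 - 2696140 = -2695907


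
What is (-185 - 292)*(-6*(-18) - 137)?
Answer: 13833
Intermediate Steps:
(-185 - 292)*(-6*(-18) - 137) = -477*(108 - 137) = -477*(-29) = 13833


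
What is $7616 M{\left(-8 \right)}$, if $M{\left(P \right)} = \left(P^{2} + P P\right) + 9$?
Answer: $1043392$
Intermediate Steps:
$M{\left(P \right)} = 9 + 2 P^{2}$ ($M{\left(P \right)} = \left(P^{2} + P^{2}\right) + 9 = 2 P^{2} + 9 = 9 + 2 P^{2}$)
$7616 M{\left(-8 \right)} = 7616 \left(9 + 2 \left(-8\right)^{2}\right) = 7616 \left(9 + 2 \cdot 64\right) = 7616 \left(9 + 128\right) = 7616 \cdot 137 = 1043392$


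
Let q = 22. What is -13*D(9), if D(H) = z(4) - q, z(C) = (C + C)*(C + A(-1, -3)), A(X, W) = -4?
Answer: 286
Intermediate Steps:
z(C) = 2*C*(-4 + C) (z(C) = (C + C)*(C - 4) = (2*C)*(-4 + C) = 2*C*(-4 + C))
D(H) = -22 (D(H) = 2*4*(-4 + 4) - 1*22 = 2*4*0 - 22 = 0 - 22 = -22)
-13*D(9) = -13*(-22) = 286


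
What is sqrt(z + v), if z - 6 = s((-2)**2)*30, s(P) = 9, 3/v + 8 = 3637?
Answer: sqrt(3634831803)/3629 ≈ 16.613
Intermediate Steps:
v = 3/3629 (v = 3/(-8 + 3637) = 3/3629 ≈ 0.00082667)
z = 276 (z = 6 + 9*30 = 6 + 270 = 276)
sqrt(z + v) = sqrt(276 + 3/3629) = sqrt(1001607/3629) = sqrt(3634831803)/3629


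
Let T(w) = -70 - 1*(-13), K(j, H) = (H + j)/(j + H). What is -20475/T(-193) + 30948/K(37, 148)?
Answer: 594837/19 ≈ 31307.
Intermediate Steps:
K(j, H) = 1 (K(j, H) = (H + j)/(H + j) = 1)
T(w) = -57 (T(w) = -70 + 13 = -57)
-20475/T(-193) + 30948/K(37, 148) = -20475/(-57) + 30948/1 = -20475*(-1/57) + 30948*1 = 6825/19 + 30948 = 594837/19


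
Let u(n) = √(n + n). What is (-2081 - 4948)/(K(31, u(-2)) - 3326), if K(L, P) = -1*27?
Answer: 7029/3353 ≈ 2.0963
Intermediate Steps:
u(n) = √2*√n (u(n) = √(2*n) = √2*√n)
K(L, P) = -27
(-2081 - 4948)/(K(31, u(-2)) - 3326) = (-2081 - 4948)/(-27 - 3326) = -7029/(-3353) = -7029*(-1/3353) = 7029/3353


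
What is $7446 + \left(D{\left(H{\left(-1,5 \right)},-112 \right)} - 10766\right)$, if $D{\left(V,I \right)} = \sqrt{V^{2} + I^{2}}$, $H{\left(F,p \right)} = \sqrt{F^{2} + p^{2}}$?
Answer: $-3320 + \sqrt{12570} \approx -3207.9$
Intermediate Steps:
$D{\left(V,I \right)} = \sqrt{I^{2} + V^{2}}$
$7446 + \left(D{\left(H{\left(-1,5 \right)},-112 \right)} - 10766\right) = 7446 - \left(10766 - \sqrt{\left(-112\right)^{2} + \left(\sqrt{\left(-1\right)^{2} + 5^{2}}\right)^{2}}\right) = 7446 - \left(10766 - \sqrt{12544 + \left(\sqrt{1 + 25}\right)^{2}}\right) = 7446 - \left(10766 - \sqrt{12544 + \left(\sqrt{26}\right)^{2}}\right) = 7446 - \left(10766 - \sqrt{12544 + 26}\right) = 7446 - \left(10766 - \sqrt{12570}\right) = -3320 + \sqrt{12570}$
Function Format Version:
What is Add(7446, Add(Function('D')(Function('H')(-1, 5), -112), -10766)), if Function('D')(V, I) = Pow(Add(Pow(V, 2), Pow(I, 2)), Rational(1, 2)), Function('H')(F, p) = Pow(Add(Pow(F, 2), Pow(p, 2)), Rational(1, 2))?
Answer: Add(-3320, Pow(12570, Rational(1, 2))) ≈ -3207.9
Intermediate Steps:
Function('D')(V, I) = Pow(Add(Pow(I, 2), Pow(V, 2)), Rational(1, 2))
Add(7446, Add(Function('D')(Function('H')(-1, 5), -112), -10766)) = Add(7446, Add(Pow(Add(Pow(-112, 2), Pow(Pow(Add(Pow(-1, 2), Pow(5, 2)), Rational(1, 2)), 2)), Rational(1, 2)), -10766)) = Add(7446, Add(Pow(Add(12544, Pow(Pow(Add(1, 25), Rational(1, 2)), 2)), Rational(1, 2)), -10766)) = Add(7446, Add(Pow(Add(12544, Pow(Pow(26, Rational(1, 2)), 2)), Rational(1, 2)), -10766)) = Add(7446, Add(Pow(Add(12544, 26), Rational(1, 2)), -10766)) = Add(7446, Add(Pow(12570, Rational(1, 2)), -10766)) = Add(7446, Add(-10766, Pow(12570, Rational(1, 2)))) = Add(-3320, Pow(12570, Rational(1, 2)))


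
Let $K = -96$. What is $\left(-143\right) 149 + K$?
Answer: $-21403$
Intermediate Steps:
$\left(-143\right) 149 + K = \left(-143\right) 149 - 96 = -21307 - 96 = -21403$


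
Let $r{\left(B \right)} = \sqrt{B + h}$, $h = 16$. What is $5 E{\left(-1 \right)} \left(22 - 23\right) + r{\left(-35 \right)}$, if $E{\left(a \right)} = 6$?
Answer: $-30 + i \sqrt{19} \approx -30.0 + 4.3589 i$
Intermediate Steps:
$r{\left(B \right)} = \sqrt{16 + B}$ ($r{\left(B \right)} = \sqrt{B + 16} = \sqrt{16 + B}$)
$5 E{\left(-1 \right)} \left(22 - 23\right) + r{\left(-35 \right)} = 5 \cdot 6 \left(22 - 23\right) + \sqrt{16 - 35} = 5 \cdot 6 \left(-1\right) + \sqrt{-19} = 5 \left(-6\right) + i \sqrt{19} = -30 + i \sqrt{19}$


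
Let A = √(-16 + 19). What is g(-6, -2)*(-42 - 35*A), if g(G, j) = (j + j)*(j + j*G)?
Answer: 1680 + 1400*√3 ≈ 4104.9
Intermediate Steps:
A = √3 ≈ 1.7320
g(G, j) = 2*j*(j + G*j) (g(G, j) = (2*j)*(j + G*j) = 2*j*(j + G*j))
g(-6, -2)*(-42 - 35*A) = (2*(-2)²*(1 - 6))*(-42 - 35*√3) = (2*4*(-5))*(-42 - 35*√3) = -40*(-42 - 35*√3) = 1680 + 1400*√3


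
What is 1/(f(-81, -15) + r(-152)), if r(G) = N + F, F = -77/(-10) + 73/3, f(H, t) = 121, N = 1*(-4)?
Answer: 30/4471 ≈ 0.0067099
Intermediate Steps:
N = -4
F = 961/30 (F = -77*(-1/10) + 73*(1/3) = 77/10 + 73/3 = 961/30 ≈ 32.033)
r(G) = 841/30 (r(G) = -4 + 961/30 = 841/30)
1/(f(-81, -15) + r(-152)) = 1/(121 + 841/30) = 1/(4471/30) = 30/4471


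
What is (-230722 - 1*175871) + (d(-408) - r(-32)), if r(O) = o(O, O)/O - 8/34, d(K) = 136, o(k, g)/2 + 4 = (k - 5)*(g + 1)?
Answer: -110536809/272 ≈ -4.0639e+5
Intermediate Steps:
o(k, g) = -8 + 2*(1 + g)*(-5 + k) (o(k, g) = -8 + 2*((k - 5)*(g + 1)) = -8 + 2*((-5 + k)*(1 + g)) = -8 + 2*((1 + g)*(-5 + k)) = -8 + 2*(1 + g)*(-5 + k))
r(O) = -4/17 + (-18 - 8*O + 2*O**2)/O (r(O) = (-18 - 10*O + 2*O + 2*O*O)/O - 8/34 = (-18 - 10*O + 2*O + 2*O**2)/O - 8*1/34 = (-18 - 8*O + 2*O**2)/O - 4/17 = -4/17 + (-18 - 8*O + 2*O**2)/O)
(-230722 - 1*175871) + (d(-408) - r(-32)) = (-230722 - 1*175871) + (136 - (-140/17 - 18/(-32) + 2*(-32))) = (-230722 - 175871) + (136 - (-140/17 - 18*(-1/32) - 64)) = -406593 + (136 - (-140/17 + 9/16 - 64)) = -406593 + (136 - 1*(-19495/272)) = -406593 + (136 + 19495/272) = -406593 + 56487/272 = -110536809/272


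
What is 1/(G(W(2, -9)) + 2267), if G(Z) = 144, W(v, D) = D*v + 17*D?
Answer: 1/2411 ≈ 0.00041477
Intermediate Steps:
W(v, D) = 17*D + D*v
1/(G(W(2, -9)) + 2267) = 1/(144 + 2267) = 1/2411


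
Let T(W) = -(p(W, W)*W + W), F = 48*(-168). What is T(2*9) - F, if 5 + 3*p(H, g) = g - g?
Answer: 8076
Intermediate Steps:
p(H, g) = -5/3 (p(H, g) = -5/3 + (g - g)/3 = -5/3 + (⅓)*0 = -5/3 + 0 = -5/3)
F = -8064
T(W) = 2*W/3 (T(W) = -(-5*W/3 + W) = -(-2)*W/3 = 2*W/3)
T(2*9) - F = 2*(2*9)/3 - 1*(-8064) = (⅔)*18 + 8064 = 12 + 8064 = 8076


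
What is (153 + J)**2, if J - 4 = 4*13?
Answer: 43681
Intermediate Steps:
J = 56 (J = 4 + 4*13 = 4 + 52 = 56)
(153 + J)**2 = (153 + 56)**2 = 209**2 = 43681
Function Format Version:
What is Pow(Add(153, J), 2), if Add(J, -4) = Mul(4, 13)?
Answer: 43681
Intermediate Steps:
J = 56 (J = Add(4, Mul(4, 13)) = Add(4, 52) = 56)
Pow(Add(153, J), 2) = Pow(Add(153, 56), 2) = Pow(209, 2) = 43681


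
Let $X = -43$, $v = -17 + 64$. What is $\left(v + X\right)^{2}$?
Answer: $16$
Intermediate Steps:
$v = 47$
$\left(v + X\right)^{2} = \left(47 - 43\right)^{2} = 4^{2} = 16$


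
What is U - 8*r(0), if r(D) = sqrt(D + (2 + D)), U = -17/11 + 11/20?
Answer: -219/220 - 8*sqrt(2) ≈ -12.309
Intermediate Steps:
U = -219/220 (U = -17*1/11 + 11*(1/20) = -17/11 + 11/20 = -219/220 ≈ -0.99545)
r(D) = sqrt(2 + 2*D)
U - 8*r(0) = -219/220 - 8*sqrt(2 + 2*0) = -219/220 - 8*sqrt(2 + 0) = -219/220 - 8*sqrt(2)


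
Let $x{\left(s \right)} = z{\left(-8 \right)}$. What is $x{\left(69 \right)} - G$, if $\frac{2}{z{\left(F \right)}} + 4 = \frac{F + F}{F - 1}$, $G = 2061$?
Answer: $- \frac{20619}{10} \approx -2061.9$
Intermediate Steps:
$z{\left(F \right)} = \frac{2}{-4 + \frac{2 F}{-1 + F}}$ ($z{\left(F \right)} = \frac{2}{-4 + \frac{F + F}{F - 1}} = \frac{2}{-4 + \frac{2 F}{-1 + F}}$)
$x{\left(s \right)} = - \frac{9}{10}$ ($x{\left(s \right)} = \frac{1 - -8}{-2 - 8} = \frac{1 + 8}{-10} = \left(- \frac{1}{10}\right) 9 = - \frac{9}{10}$)
$x{\left(69 \right)} - G = - \frac{9}{10} - 2061 = - \frac{20619}{10}$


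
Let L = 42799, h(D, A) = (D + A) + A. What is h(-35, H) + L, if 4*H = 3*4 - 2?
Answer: 42769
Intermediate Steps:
H = 5/2 (H = (3*4 - 2)/4 = (12 - 2)/4 = (¼)*10 = 5/2 ≈ 2.5000)
h(D, A) = D + 2*A (h(D, A) = (A + D) + A = D + 2*A)
h(-35, H) + L = (-35 + 2*(5/2)) + 42799 = (-35 + 5) + 42799 = -30 + 42799 = 42769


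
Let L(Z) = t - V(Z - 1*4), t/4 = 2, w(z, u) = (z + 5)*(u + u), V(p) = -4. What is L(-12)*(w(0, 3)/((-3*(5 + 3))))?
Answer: -15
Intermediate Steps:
w(z, u) = 2*u*(5 + z) (w(z, u) = (5 + z)*(2*u) = 2*u*(5 + z))
t = 8 (t = 4*2 = 8)
L(Z) = 12 (L(Z) = 8 - 1*(-4) = 8 + 4 = 12)
L(-12)*(w(0, 3)/((-3*(5 + 3)))) = 12*((2*3*(5 + 0))/((-3*(5 + 3)))) = 12*((2*3*5)/((-3*8))) = 12*(30/(-24)) = 12*(30*(-1/24)) = 12*(-5/4) = -15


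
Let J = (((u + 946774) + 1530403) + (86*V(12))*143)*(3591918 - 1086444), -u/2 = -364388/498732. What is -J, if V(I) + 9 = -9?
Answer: -234897970935841734/41561 ≈ -5.6519e+12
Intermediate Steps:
u = 182194/124683 (u = -(-728776)/498732 = -2*(-91097/124683) = 182194/124683 ≈ 1.4613)
V(I) = -18 (V(I) = -9 - 9 = -18)
J = 234897970935841734/41561 (J = (((182194/124683 + 946774) + 1530403) + (86*(-18))*143)*(3591918 - 1086444) = ((118046804836/124683 + 1530403) - 1548*143)*2505474 = (308862042085/124683 - 221364)*2505474 = (281261714473/124683)*2505474 = 234897970935841734/41561 ≈ 5.6519e+12)
-J = -1*234897970935841734/41561 = -234897970935841734/41561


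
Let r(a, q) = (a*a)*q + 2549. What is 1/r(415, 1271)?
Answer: 1/218900524 ≈ 4.5683e-9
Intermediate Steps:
r(a, q) = 2549 + q*a² (r(a, q) = a²*q + 2549 = q*a² + 2549 = 2549 + q*a²)
1/r(415, 1271) = 1/(2549 + 1271*415²) = 1/(2549 + 1271*172225) = 1/(2549 + 218897975) = 1/218900524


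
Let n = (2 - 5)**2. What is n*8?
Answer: 72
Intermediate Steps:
n = 9 (n = (-3)**2 = 9)
n*8 = 9*8 = 72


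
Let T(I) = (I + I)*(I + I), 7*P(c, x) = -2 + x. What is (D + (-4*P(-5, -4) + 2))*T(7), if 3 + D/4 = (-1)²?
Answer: -504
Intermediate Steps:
D = -8 (D = -12 + 4*(-1)² = -12 + 4*1 = -12 + 4 = -8)
P(c, x) = -2/7 + x/7 (P(c, x) = (-2 + x)/7 = -2/7 + x/7)
T(I) = 4*I² (T(I) = (2*I)*(2*I) = 4*I²)
(D + (-4*P(-5, -4) + 2))*T(7) = (-8 + (-4*(-2/7 + (⅐)*(-4)) + 2))*(4*7²) = (-8 + (-4*(-2/7 - 4/7) + 2))*(4*49) = (-8 + (-4*(-6/7) + 2))*196 = (-8 + (24/7 + 2))*196 = (-8 + 38/7)*196 = -18/7*196 = -504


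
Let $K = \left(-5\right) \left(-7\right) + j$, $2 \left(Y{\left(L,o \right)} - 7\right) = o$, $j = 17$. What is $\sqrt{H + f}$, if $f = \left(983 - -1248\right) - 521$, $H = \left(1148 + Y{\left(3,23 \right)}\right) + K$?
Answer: $\frac{\sqrt{11714}}{2} \approx 54.116$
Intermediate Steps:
$Y{\left(L,o \right)} = 7 + \frac{o}{2}$
$K = 52$ ($K = \left(-5\right) \left(-7\right) + 17 = 35 + 17 = 52$)
$H = \frac{2437}{2}$ ($H = \left(1148 + \left(7 + \frac{1}{2} \cdot 23\right)\right) + 52 = \left(1148 + \left(7 + \frac{23}{2}\right)\right) + 52 = \left(1148 + \frac{37}{2}\right) + 52 = \frac{2333}{2} + 52 = \frac{2437}{2} \approx 1218.5$)
$f = 1710$ ($f = \left(983 + 1248\right) - 521 = 2231 - 521 = 1710$)
$\sqrt{H + f} = \sqrt{\frac{2437}{2} + 1710} = \sqrt{\frac{5857}{2}} = \frac{\sqrt{11714}}{2}$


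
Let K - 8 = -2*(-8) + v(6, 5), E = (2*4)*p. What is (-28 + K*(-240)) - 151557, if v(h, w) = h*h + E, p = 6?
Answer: -177505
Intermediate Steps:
E = 48 (E = (2*4)*6 = 8*6 = 48)
v(h, w) = 48 + h² (v(h, w) = h*h + 48 = h² + 48 = 48 + h²)
K = 108 (K = 8 + (-2*(-8) + (48 + 6²)) = 8 + (16 + (48 + 36)) = 8 + (16 + 84) = 8 + 100 = 108)
(-28 + K*(-240)) - 151557 = (-28 + 108*(-240)) - 151557 = (-28 - 25920) - 151557 = -25948 - 151557 = -177505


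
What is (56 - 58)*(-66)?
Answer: 132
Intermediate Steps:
(56 - 58)*(-66) = -2*(-66) = 132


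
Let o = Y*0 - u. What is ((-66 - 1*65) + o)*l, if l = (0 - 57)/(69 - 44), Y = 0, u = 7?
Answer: 7866/25 ≈ 314.64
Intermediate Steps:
l = -57/25 ≈ -2.2800
o = -7 (o = 0*0 - 1*7 = 0 - 7 = -7)
((-66 - 1*65) + o)*l = ((-66 - 1*65) - 7)*(-57/25) = ((-66 - 65) - 7)*(-57/25) = (-131 - 7)*(-57/25) = -138*(-57/25) = 7866/25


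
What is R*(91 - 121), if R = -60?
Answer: 1800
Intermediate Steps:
R*(91 - 121) = -60*(91 - 121) = -60*(-30) = 1800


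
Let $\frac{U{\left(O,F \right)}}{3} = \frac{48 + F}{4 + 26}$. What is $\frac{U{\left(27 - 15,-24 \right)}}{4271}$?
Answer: $\frac{12}{21355} \approx 0.00056193$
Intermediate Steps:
$U{\left(O,F \right)} = \frac{24}{5} + \frac{F}{10}$ ($U{\left(O,F \right)} = 3 \frac{48 + F}{4 + 26} = 3 \frac{48 + F}{30} = 3 \left(48 + F\right) \frac{1}{30} = 3 \left(\frac{8}{5} + \frac{F}{30}\right) = \frac{24}{5} + \frac{F}{10}$)
$\frac{U{\left(27 - 15,-24 \right)}}{4271} = \frac{\frac{24}{5} + \frac{1}{10} \left(-24\right)}{4271} = \left(\frac{24}{5} - \frac{12}{5}\right) \frac{1}{4271} = \frac{12}{5} \cdot \frac{1}{4271} = \frac{12}{21355}$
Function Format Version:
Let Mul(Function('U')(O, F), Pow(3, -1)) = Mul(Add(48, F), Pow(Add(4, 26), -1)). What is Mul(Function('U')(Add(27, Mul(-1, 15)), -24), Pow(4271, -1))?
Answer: Rational(12, 21355) ≈ 0.00056193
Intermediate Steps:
Function('U')(O, F) = Add(Rational(24, 5), Mul(Rational(1, 10), F)) (Function('U')(O, F) = Mul(3, Mul(Add(48, F), Pow(Add(4, 26), -1))) = Mul(3, Mul(Add(48, F), Pow(30, -1))) = Mul(3, Mul(Add(48, F), Rational(1, 30))) = Mul(3, Add(Rational(8, 5), Mul(Rational(1, 30), F))) = Add(Rational(24, 5), Mul(Rational(1, 10), F)))
Mul(Function('U')(Add(27, Mul(-1, 15)), -24), Pow(4271, -1)) = Mul(Add(Rational(24, 5), Mul(Rational(1, 10), -24)), Pow(4271, -1)) = Mul(Add(Rational(24, 5), Rational(-12, 5)), Rational(1, 4271)) = Mul(Rational(12, 5), Rational(1, 4271)) = Rational(12, 21355)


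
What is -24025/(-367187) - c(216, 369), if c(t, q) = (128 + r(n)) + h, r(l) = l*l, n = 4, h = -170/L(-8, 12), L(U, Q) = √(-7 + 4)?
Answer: -52850903/367187 - 170*I*√3/3 ≈ -143.93 - 98.15*I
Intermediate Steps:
L(U, Q) = I*√3 (L(U, Q) = √(-3) = I*√3)
h = 170*I*√3/3 (h = -170*(-I*√3/3) = -(-170)*I*√3/3 = 170*I*√3/3 ≈ 98.15*I)
r(l) = l²
c(t, q) = 144 + 170*I*√3/3 (c(t, q) = (128 + 4²) + 170*I*√3/3 = (128 + 16) + 170*I*√3/3 = 144 + 170*I*√3/3)
-24025/(-367187) - c(216, 369) = -24025/(-367187) - (144 + 170*I*√3/3) = -24025*(-1/367187) + (-144 - 170*I*√3/3) = 24025/367187 + (-144 - 170*I*√3/3) = -52850903/367187 - 170*I*√3/3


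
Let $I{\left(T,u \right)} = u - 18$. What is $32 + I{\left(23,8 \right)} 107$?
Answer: $-1038$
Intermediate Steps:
$I{\left(T,u \right)} = -18 + u$
$32 + I{\left(23,8 \right)} 107 = 32 + \left(-18 + 8\right) 107 = 32 - 1070 = -1038$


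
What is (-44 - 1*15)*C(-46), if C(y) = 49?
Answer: -2891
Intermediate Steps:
(-44 - 1*15)*C(-46) = (-44 - 1*15)*49 = (-44 - 15)*49 = -59*49 = -2891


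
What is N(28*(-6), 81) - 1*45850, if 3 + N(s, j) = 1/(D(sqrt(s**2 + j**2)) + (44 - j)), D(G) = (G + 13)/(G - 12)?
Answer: -2057540493659/44872511 - 75*sqrt(3865)/44872511 ≈ -45853.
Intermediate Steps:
D(G) = (13 + G)/(-12 + G)
N(s, j) = -3 + 1/(44 - j + (13 + sqrt(j**2 + s**2))/(-12 + sqrt(j**2 + s**2))) (N(s, j) = -3 + 1/((13 + sqrt(s**2 + j**2))/(-12 + sqrt(s**2 + j**2)) + (44 - j)) = -3 + 1/((13 + sqrt(j**2 + s**2))/(-12 + sqrt(j**2 + s**2)) + (44 - j)) = -3 + 1/(44 - j + (13 + sqrt(j**2 + s**2))/(-12 + sqrt(j**2 + s**2))))
N(28*(-6), 81) - 1*45850 = (-39 - 3*sqrt(81**2 + (28*(-6))**2) - (-12 + sqrt(81**2 + (28*(-6))**2))*(131 - 3*81))/(13 + sqrt(81**2 + (28*(-6))**2) + (-12 + sqrt(81**2 + (28*(-6))**2))*(44 - 1*81)) - 1*45850 = (-39 - 3*sqrt(6561 + (-168)**2) - (-12 + sqrt(6561 + (-168)**2))*(131 - 243))/(13 + sqrt(6561 + (-168)**2) + (-12 + sqrt(6561 + (-168)**2))*(44 - 81)) - 45850 = (-39 - 3*sqrt(6561 + 28224) - 1*(-12 + sqrt(6561 + 28224))*(-112))/(13 + sqrt(6561 + 28224) + (-12 + sqrt(6561 + 28224))*(-37)) - 45850 = (-39 - 9*sqrt(3865) - 1*(-12 + sqrt(34785))*(-112))/(13 + sqrt(34785) + (-12 + sqrt(34785))*(-37)) - 45850 = (-39 - 9*sqrt(3865) - 1*(-12 + 3*sqrt(3865))*(-112))/(13 + 3*sqrt(3865) + (-12 + 3*sqrt(3865))*(-37)) - 45850 = (-39 - 9*sqrt(3865) + (-1344 + 336*sqrt(3865)))/(13 + 3*sqrt(3865) + (444 - 111*sqrt(3865))) - 45850 = (-1383 + 327*sqrt(3865))/(457 - 108*sqrt(3865)) - 45850 = -45850 + (-1383 + 327*sqrt(3865))/(457 - 108*sqrt(3865))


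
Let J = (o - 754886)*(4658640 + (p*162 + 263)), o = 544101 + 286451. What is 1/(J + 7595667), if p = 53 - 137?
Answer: 1/351498487137 ≈ 2.8450e-12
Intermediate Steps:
p = -84
o = 830552
J = 351490891470 (J = (830552 - 754886)*(4658640 + (-84*162 + 263)) = 75666*(4658640 + (-13608 + 263)) = 75666*(4658640 - 13345) = 75666*4645295 = 351490891470)
1/(J + 7595667) = 1/(351490891470 + 7595667) = 1/351498487137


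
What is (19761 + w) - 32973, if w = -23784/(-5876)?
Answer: -19402482/1469 ≈ -13208.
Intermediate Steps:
w = 5946/1469 (w = -23784*(-1/5876) = 5946/1469 ≈ 4.0477)
(19761 + w) - 32973 = (19761 + 5946/1469) - 32973 = 29034855/1469 - 32973 = -19402482/1469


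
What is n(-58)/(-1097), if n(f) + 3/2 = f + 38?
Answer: 43/2194 ≈ 0.019599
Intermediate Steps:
n(f) = 73/2 + f (n(f) = -3/2 + (f + 38) = -3/2 + (38 + f) = 73/2 + f)
n(-58)/(-1097) = (73/2 - 58)/(-1097) = -43/2*(-1/1097) = 43/2194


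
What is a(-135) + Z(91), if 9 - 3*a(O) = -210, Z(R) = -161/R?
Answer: 926/13 ≈ 71.231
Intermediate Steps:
a(O) = 73 (a(O) = 3 - ⅓*(-210) = 3 + 70 = 73)
a(-135) + Z(91) = 73 - 161/91 = 73 - 161*1/91 = 73 - 23/13 = 926/13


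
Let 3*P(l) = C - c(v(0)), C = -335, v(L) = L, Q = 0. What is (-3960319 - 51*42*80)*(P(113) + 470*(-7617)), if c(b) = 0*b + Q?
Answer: 44375492622095/3 ≈ 1.4792e+13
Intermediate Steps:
c(b) = 0 (c(b) = 0*b + 0 = 0 + 0 = 0)
P(l) = -335/3 (P(l) = (-335 - 1*0)/3 = (-335 + 0)/3 = (⅓)*(-335) = -335/3)
(-3960319 - 51*42*80)*(P(113) + 470*(-7617)) = (-3960319 - 51*42*80)*(-335/3 + 470*(-7617)) = (-3960319 - 2142*80)*(-335/3 - 3579990) = (-3960319 - 171360)*(-10740305/3) = -4131679*(-10740305/3) = 44375492622095/3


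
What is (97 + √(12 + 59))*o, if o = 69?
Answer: 6693 + 69*√71 ≈ 7274.4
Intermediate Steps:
(97 + √(12 + 59))*o = (97 + √(12 + 59))*69 = (97 + √71)*69 = 6693 + 69*√71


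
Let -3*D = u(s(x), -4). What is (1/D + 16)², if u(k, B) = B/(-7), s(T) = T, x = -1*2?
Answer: 1849/16 ≈ 115.56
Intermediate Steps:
x = -2
u(k, B) = -B/7 (u(k, B) = B*(-⅐) = -B/7)
D = -4/21 (D = -(-1)*(-4)/21 = -⅓*4/7 = -4/21 ≈ -0.19048)
(1/D + 16)² = (1/(-4/21) + 16)² = (-21/4 + 16)² = (43/4)² = 1849/16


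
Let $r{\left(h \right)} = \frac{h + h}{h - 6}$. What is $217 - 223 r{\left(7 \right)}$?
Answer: $-2905$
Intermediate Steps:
$r{\left(h \right)} = \frac{2 h}{-6 + h}$
$217 - 223 r{\left(7 \right)} = 217 - 223 \cdot 2 \cdot 7 \frac{1}{-6 + 7} = 217 - 223 \cdot 2 \cdot 7 \cdot 1^{-1} = 217 - 223 \cdot 2 \cdot 7 \cdot 1 = 217 - 3122 = -2905$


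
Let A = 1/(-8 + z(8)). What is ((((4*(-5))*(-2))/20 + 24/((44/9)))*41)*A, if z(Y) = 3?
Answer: -3116/55 ≈ -56.655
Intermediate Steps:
A = -⅕ (A = 1/(-8 + 3) = 1/(-5) = -⅕ ≈ -0.20000)
((((4*(-5))*(-2))/20 + 24/((44/9)))*41)*A = ((((4*(-5))*(-2))/20 + 24/((44/9)))*41)*(-⅕) = ((-20*(-2)*(1/20) + 24/((44*(⅑))))*41)*(-⅕) = ((40*(1/20) + 24/(44/9))*41)*(-⅕) = ((2 + 24*(9/44))*41)*(-⅕) = ((2 + 54/11)*41)*(-⅕) = ((76/11)*41)*(-⅕) = (3116/11)*(-⅕) = -3116/55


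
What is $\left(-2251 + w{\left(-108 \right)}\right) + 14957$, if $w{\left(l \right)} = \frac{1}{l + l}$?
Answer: $\frac{2744495}{216} \approx 12706.0$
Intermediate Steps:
$w{\left(l \right)} = \frac{1}{2 l}$
$\left(-2251 + w{\left(-108 \right)}\right) + 14957 = \left(-2251 + \frac{1}{2 \left(-108\right)}\right) + 14957 = \left(-2251 + \frac{1}{2} \left(- \frac{1}{108}\right)\right) + 14957 = \left(-2251 - \frac{1}{216}\right) + 14957 = - \frac{486217}{216} + 14957 = \frac{2744495}{216}$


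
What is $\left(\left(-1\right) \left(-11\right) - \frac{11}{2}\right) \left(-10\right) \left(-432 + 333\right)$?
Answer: $5445$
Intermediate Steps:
$\left(\left(-1\right) \left(-11\right) - \frac{11}{2}\right) \left(-10\right) \left(-432 + 333\right) = \left(11 - \frac{11}{2}\right) \left(-10\right) \left(-99\right) = \frac{11}{2} \left(-10\right) \left(-99\right) = \left(-55\right) \left(-99\right) = 5445$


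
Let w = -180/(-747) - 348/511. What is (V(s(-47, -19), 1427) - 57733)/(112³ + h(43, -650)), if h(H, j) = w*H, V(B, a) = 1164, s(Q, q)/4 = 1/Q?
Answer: -2399260997/59586408712 ≈ -0.040265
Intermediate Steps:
s(Q, q) = 4/Q
w = -18664/42413 (w = -180*(-1/747) - 348*1/511 = 20/83 - 348/511 = -18664/42413 ≈ -0.44005)
h(H, j) = -18664*H/42413
(V(s(-47, -19), 1427) - 57733)/(112³ + h(43, -650)) = (1164 - 57733)/(112³ - 18664/42413*43) = -56569/(1404928 - 802552/42413) = -56569/59586408712/42413 = -56569*42413/59586408712 = -2399260997/59586408712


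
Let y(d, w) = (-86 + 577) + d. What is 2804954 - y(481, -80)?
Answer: 2803982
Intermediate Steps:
y(d, w) = 491 + d
2804954 - y(481, -80) = 2804954 - (491 + 481) = 2804954 - 1*972 = 2804954 - 972 = 2803982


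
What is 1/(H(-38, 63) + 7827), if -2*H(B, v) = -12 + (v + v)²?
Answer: -1/105 ≈ -0.0095238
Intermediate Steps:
H(B, v) = 6 - 2*v² (H(B, v) = -(-12 + (v + v)²)/2 = -(-12 + (2*v)²)/2 = -(-12 + 4*v²)/2 = 6 - 2*v²)
1/(H(-38, 63) + 7827) = 1/((6 - 2*63²) + 7827) = 1/((6 - 2*3969) + 7827) = 1/((6 - 7938) + 7827) = 1/(-7932 + 7827) = 1/(-105) = -1/105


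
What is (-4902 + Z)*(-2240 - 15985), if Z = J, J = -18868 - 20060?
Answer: 798801750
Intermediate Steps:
J = -38928
Z = -38928
(-4902 + Z)*(-2240 - 15985) = (-4902 - 38928)*(-2240 - 15985) = -43830*(-18225) = 798801750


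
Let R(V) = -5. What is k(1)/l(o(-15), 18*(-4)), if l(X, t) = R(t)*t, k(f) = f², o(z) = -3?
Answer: 1/360 ≈ 0.0027778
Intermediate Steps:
l(X, t) = -5*t
k(1)/l(o(-15), 18*(-4)) = 1²/((-90*(-4))) = 1/(-5*(-72)) = 1/360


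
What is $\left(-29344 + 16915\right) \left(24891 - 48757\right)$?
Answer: $296630514$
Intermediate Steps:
$\left(-29344 + 16915\right) \left(24891 - 48757\right) = \left(-12429\right) \left(-23866\right) = 296630514$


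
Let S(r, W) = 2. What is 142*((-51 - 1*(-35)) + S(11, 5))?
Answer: -1988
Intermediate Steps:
142*((-51 - 1*(-35)) + S(11, 5)) = 142*((-51 - 1*(-35)) + 2) = 142*((-51 + 35) + 2) = 142*(-16 + 2) = 142*(-14) = -1988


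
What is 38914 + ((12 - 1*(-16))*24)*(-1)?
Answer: 38242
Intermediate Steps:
38914 + ((12 - 1*(-16))*24)*(-1) = 38914 + ((12 + 16)*24)*(-1) = 38914 + (28*24)*(-1) = 38914 + 672*(-1) = 38914 - 672 = 38242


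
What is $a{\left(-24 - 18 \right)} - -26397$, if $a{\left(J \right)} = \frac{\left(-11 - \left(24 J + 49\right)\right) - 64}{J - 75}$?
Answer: $\frac{237505}{9} \approx 26389.0$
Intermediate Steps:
$a{\left(J \right)} = \frac{-124 - 24 J}{-75 + J}$ ($a{\left(J \right)} = \frac{\left(-11 - \left(49 + 24 J\right)\right) - 64}{-75 + J} = \frac{\left(-60 - 24 J\right) - 64}{-75 + J} = \frac{-124 - 24 J}{-75 + J}$)
$a{\left(-24 - 18 \right)} - -26397 = \frac{4 \left(-31 - 6 \left(-24 - 18\right)\right)}{-75 - 42} - -26397 = \frac{4 \left(-31 - 6 \left(-24 - 18\right)\right)}{-75 - 42} + 26397 = \frac{4 \left(-31 - -252\right)}{-75 - 42} + 26397 = \frac{4 \left(-31 + 252\right)}{-117} + 26397 = 4 \left(- \frac{1}{117}\right) 221 + 26397 = - \frac{68}{9} + 26397 = \frac{237505}{9}$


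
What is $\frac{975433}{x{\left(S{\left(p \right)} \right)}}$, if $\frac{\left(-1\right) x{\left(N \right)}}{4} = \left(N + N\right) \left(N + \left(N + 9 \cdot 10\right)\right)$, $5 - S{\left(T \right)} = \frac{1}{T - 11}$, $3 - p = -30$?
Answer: $- \frac{118027393}{479164} \approx -246.32$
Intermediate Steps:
$p = 33$ ($p = 3 - -30 = 3 + 30 = 33$)
$S{\left(T \right)} = 5 - \frac{1}{-11 + T}$ ($S{\left(T \right)} = 5 - \frac{1}{T - 11} = 5 - \frac{1}{-11 + T}$)
$x{\left(N \right)} = - 8 N \left(90 + 2 N\right)$ ($x{\left(N \right)} = - 4 \left(N + N\right) \left(N + \left(N + 9 \cdot 10\right)\right) = - 4 \cdot 2 N \left(N + \left(N + 90\right)\right) = - 4 \cdot 2 N \left(N + \left(90 + N\right)\right) = - 4 \cdot 2 N \left(90 + 2 N\right) = - 8 N \left(90 + 2 N\right)$)
$\frac{975433}{x{\left(S{\left(p \right)} \right)}} = \frac{975433}{\left(-16\right) \frac{-56 + 5 \cdot 33}{-11 + 33} \left(45 + \frac{-56 + 5 \cdot 33}{-11 + 33}\right)} = \frac{975433}{\left(-16\right) \frac{-56 + 165}{22} \left(45 + \frac{-56 + 165}{22}\right)} = \frac{975433}{\left(-16\right) \frac{1}{22} \cdot 109 \left(45 + \frac{1}{22} \cdot 109\right)} = \frac{975433}{\left(-16\right) \frac{109}{22} \left(45 + \frac{109}{22}\right)} = \frac{975433}{\left(-16\right) \frac{109}{22} \cdot \frac{1099}{22}} = \frac{975433}{- \frac{479164}{121}} = 975433 \left(- \frac{121}{479164}\right) = - \frac{118027393}{479164}$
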